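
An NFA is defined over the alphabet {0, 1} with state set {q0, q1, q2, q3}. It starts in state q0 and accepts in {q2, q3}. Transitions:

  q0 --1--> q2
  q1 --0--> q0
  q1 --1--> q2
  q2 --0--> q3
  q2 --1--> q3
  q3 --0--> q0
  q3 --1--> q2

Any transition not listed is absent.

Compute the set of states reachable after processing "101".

{q2}

Start in {q0}.
Read '1': {q0} → {q2}.
Read '0': {q2} → {q3}.
Read '1': {q3} → {q2}.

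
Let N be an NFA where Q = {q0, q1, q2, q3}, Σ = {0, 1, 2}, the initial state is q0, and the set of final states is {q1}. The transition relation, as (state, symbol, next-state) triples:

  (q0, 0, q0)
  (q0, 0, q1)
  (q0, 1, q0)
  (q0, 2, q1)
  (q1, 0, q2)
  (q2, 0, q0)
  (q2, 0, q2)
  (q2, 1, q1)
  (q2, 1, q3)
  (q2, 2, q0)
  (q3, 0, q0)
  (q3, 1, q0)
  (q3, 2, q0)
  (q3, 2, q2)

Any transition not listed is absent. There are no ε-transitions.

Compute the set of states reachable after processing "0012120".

{q0, q1, q2}

Start in {q0}.
Read '0': {q0} → {q0, q1}.
Read '0': {q0, q1} → {q0, q1, q2}.
Read '1': {q0, q1, q2} → {q0, q1, q3}.
Read '2': {q0, q1, q3} → {q0, q1, q2}.
Read '1': {q0, q1, q2} → {q0, q1, q3}.
Read '2': {q0, q1, q3} → {q0, q1, q2}.
Read '0': {q0, q1, q2} → {q0, q1, q2}.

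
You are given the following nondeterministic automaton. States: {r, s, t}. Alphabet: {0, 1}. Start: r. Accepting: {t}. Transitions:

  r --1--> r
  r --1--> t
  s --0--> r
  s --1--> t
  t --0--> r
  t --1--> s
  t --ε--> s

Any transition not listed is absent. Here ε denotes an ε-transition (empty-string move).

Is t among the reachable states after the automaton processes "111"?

Start in {r}.
Read '1': {r} → {r, s, t}.
Read '1': {r, s, t} → {r, s, t}.
Read '1': {r, s, t} → {r, s, t}.
State t is in {r, s, t}.

Yes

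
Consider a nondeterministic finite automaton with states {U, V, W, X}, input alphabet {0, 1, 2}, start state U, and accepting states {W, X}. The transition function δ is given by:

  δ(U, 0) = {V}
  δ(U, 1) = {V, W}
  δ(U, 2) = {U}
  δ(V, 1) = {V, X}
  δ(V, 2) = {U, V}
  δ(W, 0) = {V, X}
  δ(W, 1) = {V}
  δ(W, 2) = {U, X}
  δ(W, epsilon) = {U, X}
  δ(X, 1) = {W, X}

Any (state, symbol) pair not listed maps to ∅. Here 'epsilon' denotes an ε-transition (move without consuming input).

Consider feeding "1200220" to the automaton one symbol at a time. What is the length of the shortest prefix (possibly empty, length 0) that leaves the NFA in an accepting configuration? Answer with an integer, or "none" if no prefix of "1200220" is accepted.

1

Start in {U}.
Read '1': U→{V, W}; union {V, W}; ε-closure = {U, V, W, X}.
None of the earlier sets intersect F, but {U, V, W, X} does.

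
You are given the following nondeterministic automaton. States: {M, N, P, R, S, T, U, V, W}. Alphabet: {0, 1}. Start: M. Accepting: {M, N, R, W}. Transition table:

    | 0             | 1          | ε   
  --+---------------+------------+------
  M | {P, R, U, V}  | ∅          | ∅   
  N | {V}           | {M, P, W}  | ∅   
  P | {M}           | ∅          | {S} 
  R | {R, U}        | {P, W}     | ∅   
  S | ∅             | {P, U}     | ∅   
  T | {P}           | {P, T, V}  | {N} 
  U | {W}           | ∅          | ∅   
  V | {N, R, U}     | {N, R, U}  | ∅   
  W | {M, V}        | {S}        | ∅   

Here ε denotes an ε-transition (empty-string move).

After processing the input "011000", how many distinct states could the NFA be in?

8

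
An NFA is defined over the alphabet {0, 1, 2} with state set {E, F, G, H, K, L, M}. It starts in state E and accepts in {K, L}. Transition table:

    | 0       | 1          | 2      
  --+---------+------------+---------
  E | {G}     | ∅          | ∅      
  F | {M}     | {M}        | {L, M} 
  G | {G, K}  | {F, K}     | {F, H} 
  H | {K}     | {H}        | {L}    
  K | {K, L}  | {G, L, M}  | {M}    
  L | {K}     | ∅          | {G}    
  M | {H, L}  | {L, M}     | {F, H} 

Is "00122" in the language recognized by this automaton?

Yes

Start in {E}.
Read '0': E→{G}; now {G}.
Read '0': G→{G, K}; now {G, K}.
Read '1': G→{F, K}, K→{G, L, M}; now {F, G, K, L, M}.
Read '2': F→{L, M}, G→{F, H}, K→{M}, L→{G}, M→{F, H}; now {F, G, H, L, M}.
Read '2': F→{L, M}, G→{F, H}, H→{L}, L→{G}, M→{F, H}; now {F, G, H, L, M}.
The final set {F, G, H, L, M} contains the accepting state L.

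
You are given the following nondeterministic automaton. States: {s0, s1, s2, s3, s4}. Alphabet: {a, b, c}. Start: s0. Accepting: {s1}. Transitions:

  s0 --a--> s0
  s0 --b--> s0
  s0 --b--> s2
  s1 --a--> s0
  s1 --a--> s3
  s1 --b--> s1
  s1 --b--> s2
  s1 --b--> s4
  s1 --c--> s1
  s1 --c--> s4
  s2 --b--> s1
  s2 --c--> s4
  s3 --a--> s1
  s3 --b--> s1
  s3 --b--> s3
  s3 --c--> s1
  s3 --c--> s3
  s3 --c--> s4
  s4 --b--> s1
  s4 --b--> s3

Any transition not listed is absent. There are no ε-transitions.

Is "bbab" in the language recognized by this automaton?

Yes

Start in {s0}.
Read 'b': s0→{s0, s2}; now {s0, s2}.
Read 'b': s0→{s0, s2}, s2→{s1}; now {s0, s1, s2}.
Read 'a': s0→{s0}, s1→{s0, s3}, s2→∅; now {s0, s3}.
Read 'b': s0→{s0, s2}, s3→{s1, s3}; now {s0, s1, s2, s3}.
The final set {s0, s1, s2, s3} contains the accepting state s1.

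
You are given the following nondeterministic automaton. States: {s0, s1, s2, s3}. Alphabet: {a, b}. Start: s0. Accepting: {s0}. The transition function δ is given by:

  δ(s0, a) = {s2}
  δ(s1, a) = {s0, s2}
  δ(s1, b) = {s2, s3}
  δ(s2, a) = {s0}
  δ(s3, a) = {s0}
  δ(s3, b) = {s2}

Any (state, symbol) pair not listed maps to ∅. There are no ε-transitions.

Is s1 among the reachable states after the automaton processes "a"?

No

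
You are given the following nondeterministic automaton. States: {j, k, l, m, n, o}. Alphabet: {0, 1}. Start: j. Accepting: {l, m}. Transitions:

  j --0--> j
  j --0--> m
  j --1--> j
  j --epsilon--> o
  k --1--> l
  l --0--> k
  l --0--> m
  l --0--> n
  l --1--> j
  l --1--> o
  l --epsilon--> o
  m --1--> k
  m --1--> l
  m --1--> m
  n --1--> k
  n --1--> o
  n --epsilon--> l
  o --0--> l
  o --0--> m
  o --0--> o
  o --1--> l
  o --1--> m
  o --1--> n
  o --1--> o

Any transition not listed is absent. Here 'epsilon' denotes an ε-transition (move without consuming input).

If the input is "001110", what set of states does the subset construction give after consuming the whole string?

{j, k, l, m, n, o}

Start: ε-closure({j}) = {j, o}.
Read '0': j→{j, m}, o→{l, m, o}; now {j, l, m, o}.
Read '0': j→{j, m}, l→{k, m, n}, m→∅, o→{l, m, o}; now {j, k, l, m, n, o}.
Read '1': j→{j}, k→{l}, l→{j, o}, m→{k, l, m}, n→{k, o}, o→{l, m, n, o}; now {j, k, l, m, n, o}.
Read '1': j→{j}, k→{l}, l→{j, o}, m→{k, l, m}, n→{k, o}, o→{l, m, n, o}; now {j, k, l, m, n, o}.
Read '1': j→{j}, k→{l}, l→{j, o}, m→{k, l, m}, n→{k, o}, o→{l, m, n, o}; now {j, k, l, m, n, o}.
Read '0': j→{j, m}, k→∅, l→{k, m, n}, m→∅, n→∅, o→{l, m, o}; now {j, k, l, m, n, o}.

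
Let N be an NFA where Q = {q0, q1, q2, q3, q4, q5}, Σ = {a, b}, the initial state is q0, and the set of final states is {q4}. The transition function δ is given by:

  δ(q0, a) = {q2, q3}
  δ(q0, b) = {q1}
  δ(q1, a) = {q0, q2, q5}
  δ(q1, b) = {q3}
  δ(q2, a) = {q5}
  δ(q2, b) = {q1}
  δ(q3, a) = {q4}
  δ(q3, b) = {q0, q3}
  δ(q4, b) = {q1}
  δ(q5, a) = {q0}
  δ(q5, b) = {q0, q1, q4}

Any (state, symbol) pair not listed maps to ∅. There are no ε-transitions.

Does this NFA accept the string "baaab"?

Yes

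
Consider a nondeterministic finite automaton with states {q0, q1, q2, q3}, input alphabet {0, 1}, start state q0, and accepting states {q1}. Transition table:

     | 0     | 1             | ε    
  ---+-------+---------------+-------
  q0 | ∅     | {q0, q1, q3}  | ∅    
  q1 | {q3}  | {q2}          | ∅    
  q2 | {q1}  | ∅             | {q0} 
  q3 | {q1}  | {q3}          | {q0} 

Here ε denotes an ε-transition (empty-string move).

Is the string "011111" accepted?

Start in {q0}.
Read '0': q0→∅; now ∅.
The set is empty and remains empty for the remaining 5 symbols.
The final set ∅ contains no accepting state.

No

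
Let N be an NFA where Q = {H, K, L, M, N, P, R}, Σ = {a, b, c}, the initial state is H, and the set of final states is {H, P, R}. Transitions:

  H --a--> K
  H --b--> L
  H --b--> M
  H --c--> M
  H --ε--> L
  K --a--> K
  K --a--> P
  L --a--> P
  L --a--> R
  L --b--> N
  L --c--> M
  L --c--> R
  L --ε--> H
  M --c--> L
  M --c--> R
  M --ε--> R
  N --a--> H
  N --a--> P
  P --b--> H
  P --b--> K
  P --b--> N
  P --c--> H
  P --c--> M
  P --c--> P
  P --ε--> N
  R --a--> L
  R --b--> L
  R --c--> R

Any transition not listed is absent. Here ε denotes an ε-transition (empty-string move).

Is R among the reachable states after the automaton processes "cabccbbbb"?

Yes

Start: ε-closure({H}) = {H, L}.
Read 'c': {H, L} → {M, R}.
Read 'a': {M, R} → {H, L}.
Read 'b': {H, L} → {H, L, M, N, R}.
Read 'c': {H, L, M, N, R} → {H, L, M, R}.
Read 'c': {H, L, M, R} → {H, L, M, R}.
Read 'b': {H, L, M, R} → {H, L, M, N, R}.
Read 'b': {H, L, M, N, R} → {H, L, M, N, R}.
Read 'b': {H, L, M, N, R} → {H, L, M, N, R}.
Read 'b': {H, L, M, N, R} → {H, L, M, N, R}.
State R is in {H, L, M, N, R}.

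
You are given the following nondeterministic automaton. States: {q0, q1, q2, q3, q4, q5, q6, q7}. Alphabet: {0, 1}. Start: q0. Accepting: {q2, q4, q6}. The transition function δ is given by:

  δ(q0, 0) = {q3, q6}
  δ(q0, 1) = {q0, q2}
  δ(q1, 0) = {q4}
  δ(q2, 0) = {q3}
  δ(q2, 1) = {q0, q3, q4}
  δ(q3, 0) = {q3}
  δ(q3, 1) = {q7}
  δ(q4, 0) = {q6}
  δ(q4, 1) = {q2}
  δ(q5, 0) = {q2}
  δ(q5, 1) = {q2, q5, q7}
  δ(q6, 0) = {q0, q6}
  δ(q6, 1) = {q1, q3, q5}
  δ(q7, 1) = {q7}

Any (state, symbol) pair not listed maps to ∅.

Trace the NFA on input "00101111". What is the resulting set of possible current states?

Start in {q0}.
Read '0': {q0} → {q3, q6}.
Read '0': {q3, q6} → {q0, q3, q6}.
Read '1': {q0, q3, q6} → {q0, q1, q2, q3, q5, q7}.
Read '0': {q0, q1, q2, q3, q5, q7} → {q2, q3, q4, q6}.
Read '1': {q2, q3, q4, q6} → {q0, q1, q2, q3, q4, q5, q7}.
Read '1': {q0, q1, q2, q3, q4, q5, q7} → {q0, q2, q3, q4, q5, q7}.
Read '1': {q0, q2, q3, q4, q5, q7} → {q0, q2, q3, q4, q5, q7}.
Read '1': {q0, q2, q3, q4, q5, q7} → {q0, q2, q3, q4, q5, q7}.

{q0, q2, q3, q4, q5, q7}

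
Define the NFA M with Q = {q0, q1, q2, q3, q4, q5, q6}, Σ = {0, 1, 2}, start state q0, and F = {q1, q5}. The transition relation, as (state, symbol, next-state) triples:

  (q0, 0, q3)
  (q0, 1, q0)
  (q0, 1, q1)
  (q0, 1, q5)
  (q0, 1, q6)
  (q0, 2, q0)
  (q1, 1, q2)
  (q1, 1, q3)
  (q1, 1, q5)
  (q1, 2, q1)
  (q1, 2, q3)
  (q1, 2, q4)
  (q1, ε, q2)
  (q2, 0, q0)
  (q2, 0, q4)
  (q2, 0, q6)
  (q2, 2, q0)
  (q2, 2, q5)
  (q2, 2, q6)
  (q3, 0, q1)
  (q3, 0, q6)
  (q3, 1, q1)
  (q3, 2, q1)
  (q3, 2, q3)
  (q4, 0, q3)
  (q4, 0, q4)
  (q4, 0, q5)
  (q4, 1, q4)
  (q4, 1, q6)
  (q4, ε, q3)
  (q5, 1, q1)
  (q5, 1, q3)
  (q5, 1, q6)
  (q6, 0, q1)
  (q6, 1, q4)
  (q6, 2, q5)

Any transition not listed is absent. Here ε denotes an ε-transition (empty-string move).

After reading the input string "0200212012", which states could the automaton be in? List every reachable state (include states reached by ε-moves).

{q0, q1, q2, q3, q4, q5, q6}

Start in {q0}.
Read '0': {q0} → {q3}.
Read '2': {q3} → {q1, q2, q3}.
Read '0': {q1, q2, q3} → {q0, q1, q2, q3, q4, q6}.
Read '0': {q0, q1, q2, q3, q4, q6} → {q0, q1, q2, q3, q4, q5, q6}.
Read '2': {q0, q1, q2, q3, q4, q5, q6} → {q0, q1, q2, q3, q4, q5, q6}.
Read '1': {q0, q1, q2, q3, q4, q5, q6} → {q0, q1, q2, q3, q4, q5, q6}.
Read '2': {q0, q1, q2, q3, q4, q5, q6} → {q0, q1, q2, q3, q4, q5, q6}.
Read '0': {q0, q1, q2, q3, q4, q5, q6} → {q0, q1, q2, q3, q4, q5, q6}.
Read '1': {q0, q1, q2, q3, q4, q5, q6} → {q0, q1, q2, q3, q4, q5, q6}.
Read '2': {q0, q1, q2, q3, q4, q5, q6} → {q0, q1, q2, q3, q4, q5, q6}.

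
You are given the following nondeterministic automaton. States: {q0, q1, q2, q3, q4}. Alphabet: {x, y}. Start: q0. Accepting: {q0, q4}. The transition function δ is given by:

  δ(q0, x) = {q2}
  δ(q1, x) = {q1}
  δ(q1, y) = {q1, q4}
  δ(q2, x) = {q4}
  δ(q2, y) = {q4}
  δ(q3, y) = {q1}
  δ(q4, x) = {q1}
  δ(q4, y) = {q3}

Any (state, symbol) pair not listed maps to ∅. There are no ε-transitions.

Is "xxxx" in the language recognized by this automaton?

Start in {q0}.
Read 'x': q0→{q2}; now {q2}.
Read 'x': q2→{q4}; now {q4}.
Read 'x': q4→{q1}; now {q1}.
Read 'x': q1→{q1}; now {q1}.
The final set {q1} contains no accepting state.

No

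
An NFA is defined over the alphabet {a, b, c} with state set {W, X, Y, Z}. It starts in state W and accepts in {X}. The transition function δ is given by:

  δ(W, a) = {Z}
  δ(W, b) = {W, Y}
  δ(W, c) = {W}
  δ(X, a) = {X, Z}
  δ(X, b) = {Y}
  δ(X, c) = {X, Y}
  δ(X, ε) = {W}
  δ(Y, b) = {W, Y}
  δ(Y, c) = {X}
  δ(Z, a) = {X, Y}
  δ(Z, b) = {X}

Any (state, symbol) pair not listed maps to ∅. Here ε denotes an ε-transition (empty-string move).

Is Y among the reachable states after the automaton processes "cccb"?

Yes

Start in {W}.
Read 'c': W→{W}; now {W}.
Read 'c': W→{W}; now {W}.
Read 'c': W→{W}; now {W}.
Read 'b': W→{W, Y}; now {W, Y}.
State Y is in {W, Y}.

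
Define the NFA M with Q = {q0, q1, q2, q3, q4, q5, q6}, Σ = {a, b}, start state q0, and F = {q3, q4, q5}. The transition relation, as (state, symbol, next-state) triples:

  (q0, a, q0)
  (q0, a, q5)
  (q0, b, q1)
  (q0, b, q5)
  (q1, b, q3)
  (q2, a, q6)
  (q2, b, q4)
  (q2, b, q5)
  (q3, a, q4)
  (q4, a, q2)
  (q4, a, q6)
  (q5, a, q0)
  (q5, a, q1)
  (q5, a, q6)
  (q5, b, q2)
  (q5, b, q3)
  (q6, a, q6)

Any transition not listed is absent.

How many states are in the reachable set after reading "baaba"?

Start in {q0}.
Read 'b': {q0} → {q1, q5}.
Read 'a': {q1, q5} → {q0, q1, q6}.
Read 'a': {q0, q1, q6} → {q0, q5, q6}.
Read 'b': {q0, q5, q6} → {q1, q2, q3, q5}.
Read 'a': {q1, q2, q3, q5} → {q0, q1, q4, q6}.
That set has 4 states.

4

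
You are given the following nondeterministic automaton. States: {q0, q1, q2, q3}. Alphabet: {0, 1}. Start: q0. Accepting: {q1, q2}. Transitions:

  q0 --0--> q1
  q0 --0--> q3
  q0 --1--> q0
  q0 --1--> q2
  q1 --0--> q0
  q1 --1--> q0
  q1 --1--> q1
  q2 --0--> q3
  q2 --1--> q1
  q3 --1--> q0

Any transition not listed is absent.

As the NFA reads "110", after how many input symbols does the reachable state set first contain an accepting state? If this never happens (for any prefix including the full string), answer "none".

1

Start in {q0}.
Read '1': q0→{q0, q2}; now {q0, q2}.
None of the earlier sets intersect F, but {q0, q2} does.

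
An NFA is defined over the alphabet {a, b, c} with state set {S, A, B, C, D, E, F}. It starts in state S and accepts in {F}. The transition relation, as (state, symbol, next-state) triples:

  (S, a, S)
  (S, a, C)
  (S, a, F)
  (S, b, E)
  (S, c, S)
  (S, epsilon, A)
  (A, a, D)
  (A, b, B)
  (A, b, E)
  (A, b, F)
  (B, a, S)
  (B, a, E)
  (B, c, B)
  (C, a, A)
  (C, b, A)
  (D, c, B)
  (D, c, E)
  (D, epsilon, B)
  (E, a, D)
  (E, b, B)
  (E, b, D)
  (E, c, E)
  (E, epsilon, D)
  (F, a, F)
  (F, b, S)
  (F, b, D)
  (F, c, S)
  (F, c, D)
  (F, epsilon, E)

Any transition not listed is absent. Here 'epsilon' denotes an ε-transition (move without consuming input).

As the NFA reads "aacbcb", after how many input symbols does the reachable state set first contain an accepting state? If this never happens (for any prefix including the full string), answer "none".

1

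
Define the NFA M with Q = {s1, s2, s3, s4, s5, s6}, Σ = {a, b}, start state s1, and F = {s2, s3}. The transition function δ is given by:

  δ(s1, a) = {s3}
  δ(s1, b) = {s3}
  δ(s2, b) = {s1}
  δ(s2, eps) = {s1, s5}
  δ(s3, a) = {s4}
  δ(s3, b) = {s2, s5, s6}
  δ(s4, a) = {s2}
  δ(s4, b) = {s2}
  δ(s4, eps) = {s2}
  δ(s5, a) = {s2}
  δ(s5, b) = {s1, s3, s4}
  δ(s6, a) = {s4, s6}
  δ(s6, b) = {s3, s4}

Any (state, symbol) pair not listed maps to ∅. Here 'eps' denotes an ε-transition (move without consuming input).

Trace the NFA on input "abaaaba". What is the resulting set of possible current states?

{s1, s2, s3, s4, s5, s6}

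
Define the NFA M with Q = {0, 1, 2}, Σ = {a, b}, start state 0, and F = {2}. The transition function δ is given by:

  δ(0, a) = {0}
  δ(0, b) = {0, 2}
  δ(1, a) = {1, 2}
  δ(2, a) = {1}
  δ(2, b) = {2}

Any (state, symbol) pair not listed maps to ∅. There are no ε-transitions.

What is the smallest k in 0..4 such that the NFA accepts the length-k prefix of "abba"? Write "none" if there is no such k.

Start in {0}.
Read 'a': {0} → {0}.
Read 'b': {0} → {0, 2}.
None of the earlier sets intersect F, but {0, 2} does.

2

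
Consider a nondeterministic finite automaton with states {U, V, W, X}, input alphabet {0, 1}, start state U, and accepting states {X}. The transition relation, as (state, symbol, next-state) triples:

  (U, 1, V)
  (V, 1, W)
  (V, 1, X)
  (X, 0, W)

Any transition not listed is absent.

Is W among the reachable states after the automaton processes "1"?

Start in {U}.
Read '1': U→{V}; now {V}.
State W is not in {V}.

No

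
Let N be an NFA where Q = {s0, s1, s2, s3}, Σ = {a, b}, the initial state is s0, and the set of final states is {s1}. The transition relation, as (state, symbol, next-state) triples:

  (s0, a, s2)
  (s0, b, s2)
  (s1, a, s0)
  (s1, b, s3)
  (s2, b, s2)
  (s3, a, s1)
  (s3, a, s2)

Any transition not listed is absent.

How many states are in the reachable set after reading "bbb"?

Start in {s0}.
Read 'b': s0→{s2}; now {s2}.
Read 'b': s2→{s2}; now {s2}.
Read 'b': s2→{s2}; now {s2}.
That set has 1 state.

1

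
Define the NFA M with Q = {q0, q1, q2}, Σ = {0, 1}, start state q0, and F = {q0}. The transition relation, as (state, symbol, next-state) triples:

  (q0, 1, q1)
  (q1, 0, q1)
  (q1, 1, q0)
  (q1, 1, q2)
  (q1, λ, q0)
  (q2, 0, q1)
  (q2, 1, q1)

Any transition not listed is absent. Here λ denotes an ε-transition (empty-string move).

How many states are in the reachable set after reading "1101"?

Start in {q0}.
Read '1': q0→{q1}; union {q1}; ε-closure = {q0, q1}.
Read '1': q0→{q1}, q1→{q0, q2}; now {q0, q1, q2}.
Read '0': q0→∅, q1→{q1}, q2→{q1}; union {q1}; ε-closure = {q0, q1}.
Read '1': q0→{q1}, q1→{q0, q2}; now {q0, q1, q2}.
That set has 3 states.

3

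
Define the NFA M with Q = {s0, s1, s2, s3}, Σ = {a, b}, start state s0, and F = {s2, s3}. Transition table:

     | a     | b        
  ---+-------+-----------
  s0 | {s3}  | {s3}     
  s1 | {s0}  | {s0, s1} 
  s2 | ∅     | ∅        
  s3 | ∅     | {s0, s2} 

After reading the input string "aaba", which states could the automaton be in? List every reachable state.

∅

Start in {s0}.
Read 'a': s0→{s3}; now {s3}.
Read 'a': s3→∅; now ∅.
The set is empty and remains empty for the remaining 2 symbols.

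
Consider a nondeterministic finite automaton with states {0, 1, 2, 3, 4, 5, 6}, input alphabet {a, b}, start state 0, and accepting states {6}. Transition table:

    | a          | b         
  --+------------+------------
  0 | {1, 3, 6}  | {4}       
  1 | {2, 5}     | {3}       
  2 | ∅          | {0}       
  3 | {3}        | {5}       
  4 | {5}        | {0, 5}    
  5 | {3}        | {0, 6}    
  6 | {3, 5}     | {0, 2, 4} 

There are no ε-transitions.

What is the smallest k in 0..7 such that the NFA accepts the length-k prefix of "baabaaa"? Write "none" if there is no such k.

none

Start in {0}.
Read 'b': 0→{4}; now {4}.
Read 'a': 4→{5}; now {5}.
Read 'a': 5→{3}; now {3}.
Read 'b': 3→{5}; now {5}.
Read 'a': 5→{3}; now {3}.
Read 'a': 3→{3}; now {3}.
Read 'a': 3→{3}; now {3}.
No reachable set along the way intersects F.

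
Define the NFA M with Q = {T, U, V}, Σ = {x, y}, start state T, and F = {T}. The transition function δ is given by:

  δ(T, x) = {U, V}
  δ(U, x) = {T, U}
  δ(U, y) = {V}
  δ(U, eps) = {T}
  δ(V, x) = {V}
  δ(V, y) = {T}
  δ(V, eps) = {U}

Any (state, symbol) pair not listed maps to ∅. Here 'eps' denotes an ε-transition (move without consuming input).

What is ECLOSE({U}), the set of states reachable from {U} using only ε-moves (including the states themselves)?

{T, U}

Begin with {U}.
ε-move U → T; add T.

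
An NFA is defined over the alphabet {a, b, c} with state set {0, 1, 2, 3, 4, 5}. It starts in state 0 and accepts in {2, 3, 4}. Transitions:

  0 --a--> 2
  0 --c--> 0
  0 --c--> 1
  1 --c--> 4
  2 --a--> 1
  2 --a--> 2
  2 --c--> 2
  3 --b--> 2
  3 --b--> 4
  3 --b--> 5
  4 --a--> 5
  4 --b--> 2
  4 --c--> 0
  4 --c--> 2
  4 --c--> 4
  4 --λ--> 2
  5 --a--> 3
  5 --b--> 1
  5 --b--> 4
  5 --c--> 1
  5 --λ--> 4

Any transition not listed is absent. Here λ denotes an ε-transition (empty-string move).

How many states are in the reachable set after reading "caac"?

2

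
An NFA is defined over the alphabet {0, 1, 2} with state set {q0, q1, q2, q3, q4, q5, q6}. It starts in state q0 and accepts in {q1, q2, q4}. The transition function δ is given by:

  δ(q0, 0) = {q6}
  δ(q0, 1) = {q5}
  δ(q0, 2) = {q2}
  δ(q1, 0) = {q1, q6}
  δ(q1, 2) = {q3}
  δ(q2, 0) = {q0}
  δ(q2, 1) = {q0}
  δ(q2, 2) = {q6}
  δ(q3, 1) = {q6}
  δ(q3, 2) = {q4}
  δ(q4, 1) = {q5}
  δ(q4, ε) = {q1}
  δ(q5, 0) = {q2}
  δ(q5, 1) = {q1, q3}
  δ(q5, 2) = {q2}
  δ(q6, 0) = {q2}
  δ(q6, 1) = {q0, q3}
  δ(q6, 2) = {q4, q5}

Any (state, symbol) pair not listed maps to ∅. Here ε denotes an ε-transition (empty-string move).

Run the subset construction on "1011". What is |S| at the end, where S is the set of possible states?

1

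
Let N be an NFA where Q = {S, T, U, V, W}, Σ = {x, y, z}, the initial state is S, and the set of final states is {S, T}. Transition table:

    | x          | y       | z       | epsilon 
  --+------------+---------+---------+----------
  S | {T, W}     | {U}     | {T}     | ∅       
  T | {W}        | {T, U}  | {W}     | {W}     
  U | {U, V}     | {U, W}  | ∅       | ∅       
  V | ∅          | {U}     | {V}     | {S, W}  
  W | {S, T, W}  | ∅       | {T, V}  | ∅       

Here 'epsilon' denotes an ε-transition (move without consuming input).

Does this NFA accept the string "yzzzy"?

Start in {S}.
Read 'y': S→{U}; now {U}.
Read 'z': U→∅; now ∅.
The set is empty and remains empty for the remaining 3 symbols.
The final set ∅ contains no accepting state.

No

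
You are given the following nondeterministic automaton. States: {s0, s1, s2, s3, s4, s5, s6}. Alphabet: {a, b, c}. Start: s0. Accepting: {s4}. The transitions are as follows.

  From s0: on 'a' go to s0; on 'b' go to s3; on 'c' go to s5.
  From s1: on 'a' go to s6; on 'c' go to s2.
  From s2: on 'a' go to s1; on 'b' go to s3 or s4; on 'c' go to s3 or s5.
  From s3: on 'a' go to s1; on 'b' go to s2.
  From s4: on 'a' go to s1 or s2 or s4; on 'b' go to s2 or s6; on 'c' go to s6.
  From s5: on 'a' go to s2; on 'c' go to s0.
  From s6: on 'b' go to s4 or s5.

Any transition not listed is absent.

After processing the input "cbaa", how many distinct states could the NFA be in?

0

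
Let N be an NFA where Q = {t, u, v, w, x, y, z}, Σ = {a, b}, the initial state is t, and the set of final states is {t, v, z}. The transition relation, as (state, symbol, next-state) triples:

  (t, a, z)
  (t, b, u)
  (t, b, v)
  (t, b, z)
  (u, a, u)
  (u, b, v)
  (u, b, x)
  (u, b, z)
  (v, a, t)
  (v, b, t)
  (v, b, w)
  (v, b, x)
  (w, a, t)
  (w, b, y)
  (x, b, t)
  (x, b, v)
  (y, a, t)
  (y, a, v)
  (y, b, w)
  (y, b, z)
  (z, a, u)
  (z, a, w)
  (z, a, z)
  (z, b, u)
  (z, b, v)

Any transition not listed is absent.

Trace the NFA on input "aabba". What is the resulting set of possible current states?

{t, u, w, z}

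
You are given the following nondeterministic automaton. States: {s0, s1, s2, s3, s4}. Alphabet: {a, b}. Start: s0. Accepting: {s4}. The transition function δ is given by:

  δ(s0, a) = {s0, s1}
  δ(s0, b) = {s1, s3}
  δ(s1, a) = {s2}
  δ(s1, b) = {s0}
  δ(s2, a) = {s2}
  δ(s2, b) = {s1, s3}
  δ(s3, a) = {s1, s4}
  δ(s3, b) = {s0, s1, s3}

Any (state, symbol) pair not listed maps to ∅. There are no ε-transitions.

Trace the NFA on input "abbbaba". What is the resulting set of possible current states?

{s0, s1, s2, s4}

Start in {s0}.
Read 'a': s0→{s0, s1}; now {s0, s1}.
Read 'b': s0→{s1, s3}, s1→{s0}; now {s0, s1, s3}.
Read 'b': s0→{s1, s3}, s1→{s0}, s3→{s0, s1, s3}; now {s0, s1, s3}.
Read 'b': s0→{s1, s3}, s1→{s0}, s3→{s0, s1, s3}; now {s0, s1, s3}.
Read 'a': s0→{s0, s1}, s1→{s2}, s3→{s1, s4}; now {s0, s1, s2, s4}.
Read 'b': s0→{s1, s3}, s1→{s0}, s2→{s1, s3}, s4→∅; now {s0, s1, s3}.
Read 'a': s0→{s0, s1}, s1→{s2}, s3→{s1, s4}; now {s0, s1, s2, s4}.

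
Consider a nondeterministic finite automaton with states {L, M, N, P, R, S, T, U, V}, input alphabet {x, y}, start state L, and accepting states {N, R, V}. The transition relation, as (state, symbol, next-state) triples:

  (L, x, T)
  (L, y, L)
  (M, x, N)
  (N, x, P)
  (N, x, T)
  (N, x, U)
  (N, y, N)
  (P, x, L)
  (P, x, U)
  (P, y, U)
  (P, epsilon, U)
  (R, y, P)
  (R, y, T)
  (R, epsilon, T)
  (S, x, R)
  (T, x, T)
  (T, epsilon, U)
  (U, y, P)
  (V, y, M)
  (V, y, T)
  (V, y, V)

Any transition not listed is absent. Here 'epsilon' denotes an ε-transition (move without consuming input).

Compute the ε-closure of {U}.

Begin with {U}.
No ε-moves leave this set, so the closure equals the set itself.

{U}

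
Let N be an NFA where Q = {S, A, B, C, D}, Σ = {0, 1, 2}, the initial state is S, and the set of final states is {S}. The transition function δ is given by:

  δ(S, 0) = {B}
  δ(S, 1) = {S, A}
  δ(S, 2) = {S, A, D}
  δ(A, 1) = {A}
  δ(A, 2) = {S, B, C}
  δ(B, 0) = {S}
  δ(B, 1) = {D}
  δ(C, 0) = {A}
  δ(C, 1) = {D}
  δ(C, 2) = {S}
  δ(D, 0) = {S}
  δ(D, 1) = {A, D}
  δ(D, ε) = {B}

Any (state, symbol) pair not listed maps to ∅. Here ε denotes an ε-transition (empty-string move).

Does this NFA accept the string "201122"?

Yes

Start in {S}.
Read '2': S→{S, A, D}; union {S, A, D}; ε-closure = {S, A, B, D}.
Read '0': S→{B}, A→∅, B→{S}, D→{S}; now {S, B}.
Read '1': S→{S, A}, B→{D}; union {S, A, D}; ε-closure = {S, A, B, D}.
Read '1': S→{S, A}, A→{A}, B→{D}, D→{A, D}; union {S, A, D}; ε-closure = {S, A, B, D}.
Read '2': S→{S, A, D}, A→{S, B, C}, B→∅, D→∅; now {S, A, B, C, D}.
Read '2': S→{S, A, D}, A→{S, B, C}, B→∅, C→{S}, D→∅; now {S, A, B, C, D}.
The final set {S, A, B, C, D} contains the accepting state S.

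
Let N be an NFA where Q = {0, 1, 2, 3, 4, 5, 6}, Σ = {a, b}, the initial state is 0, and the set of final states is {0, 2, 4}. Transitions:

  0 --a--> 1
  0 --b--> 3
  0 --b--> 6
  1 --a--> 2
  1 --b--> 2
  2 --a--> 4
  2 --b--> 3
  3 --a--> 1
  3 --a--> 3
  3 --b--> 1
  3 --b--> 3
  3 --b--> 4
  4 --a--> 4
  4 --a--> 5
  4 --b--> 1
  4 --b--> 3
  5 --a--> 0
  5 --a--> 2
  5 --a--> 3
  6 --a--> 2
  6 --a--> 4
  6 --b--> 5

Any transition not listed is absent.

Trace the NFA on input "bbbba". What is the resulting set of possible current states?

{1, 2, 3, 4, 5}

Start in {0}.
Read 'b': {0} → {3, 6}.
Read 'b': {3, 6} → {1, 3, 4, 5}.
Read 'b': {1, 3, 4, 5} → {1, 2, 3, 4}.
Read 'b': {1, 2, 3, 4} → {1, 2, 3, 4}.
Read 'a': {1, 2, 3, 4} → {1, 2, 3, 4, 5}.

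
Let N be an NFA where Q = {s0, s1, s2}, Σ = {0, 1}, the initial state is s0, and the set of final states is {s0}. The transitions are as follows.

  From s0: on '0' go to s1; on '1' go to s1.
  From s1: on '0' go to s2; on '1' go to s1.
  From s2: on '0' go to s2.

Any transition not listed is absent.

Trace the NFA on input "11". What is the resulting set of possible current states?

Start in {s0}.
Read '1': {s0} → {s1}.
Read '1': {s1} → {s1}.

{s1}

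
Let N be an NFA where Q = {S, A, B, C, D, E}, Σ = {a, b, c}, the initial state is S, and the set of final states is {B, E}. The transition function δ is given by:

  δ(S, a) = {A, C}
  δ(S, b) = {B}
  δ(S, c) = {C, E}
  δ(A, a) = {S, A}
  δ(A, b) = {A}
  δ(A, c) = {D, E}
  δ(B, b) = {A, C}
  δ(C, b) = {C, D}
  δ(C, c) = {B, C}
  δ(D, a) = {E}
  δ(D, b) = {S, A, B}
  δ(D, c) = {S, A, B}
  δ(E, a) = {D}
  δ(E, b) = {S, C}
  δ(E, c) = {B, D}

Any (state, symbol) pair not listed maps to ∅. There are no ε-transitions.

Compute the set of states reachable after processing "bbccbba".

{S, A, C, E}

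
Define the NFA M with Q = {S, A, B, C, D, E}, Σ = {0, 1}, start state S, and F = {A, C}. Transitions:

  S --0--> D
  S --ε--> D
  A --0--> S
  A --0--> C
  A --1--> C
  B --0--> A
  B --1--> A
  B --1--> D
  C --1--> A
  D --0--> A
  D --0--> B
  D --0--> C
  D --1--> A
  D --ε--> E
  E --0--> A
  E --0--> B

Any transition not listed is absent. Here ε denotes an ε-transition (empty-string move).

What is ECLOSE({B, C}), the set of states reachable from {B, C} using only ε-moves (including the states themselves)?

Begin with {B, C}.
No ε-moves leave this set, so the closure equals the set itself.

{B, C}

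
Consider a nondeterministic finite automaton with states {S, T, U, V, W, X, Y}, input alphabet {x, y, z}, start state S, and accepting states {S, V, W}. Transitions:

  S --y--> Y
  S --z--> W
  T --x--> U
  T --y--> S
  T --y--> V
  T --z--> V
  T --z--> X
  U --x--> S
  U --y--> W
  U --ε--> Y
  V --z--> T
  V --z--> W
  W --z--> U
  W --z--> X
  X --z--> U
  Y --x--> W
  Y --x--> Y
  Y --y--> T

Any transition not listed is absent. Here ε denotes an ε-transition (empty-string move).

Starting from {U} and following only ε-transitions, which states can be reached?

{U, Y}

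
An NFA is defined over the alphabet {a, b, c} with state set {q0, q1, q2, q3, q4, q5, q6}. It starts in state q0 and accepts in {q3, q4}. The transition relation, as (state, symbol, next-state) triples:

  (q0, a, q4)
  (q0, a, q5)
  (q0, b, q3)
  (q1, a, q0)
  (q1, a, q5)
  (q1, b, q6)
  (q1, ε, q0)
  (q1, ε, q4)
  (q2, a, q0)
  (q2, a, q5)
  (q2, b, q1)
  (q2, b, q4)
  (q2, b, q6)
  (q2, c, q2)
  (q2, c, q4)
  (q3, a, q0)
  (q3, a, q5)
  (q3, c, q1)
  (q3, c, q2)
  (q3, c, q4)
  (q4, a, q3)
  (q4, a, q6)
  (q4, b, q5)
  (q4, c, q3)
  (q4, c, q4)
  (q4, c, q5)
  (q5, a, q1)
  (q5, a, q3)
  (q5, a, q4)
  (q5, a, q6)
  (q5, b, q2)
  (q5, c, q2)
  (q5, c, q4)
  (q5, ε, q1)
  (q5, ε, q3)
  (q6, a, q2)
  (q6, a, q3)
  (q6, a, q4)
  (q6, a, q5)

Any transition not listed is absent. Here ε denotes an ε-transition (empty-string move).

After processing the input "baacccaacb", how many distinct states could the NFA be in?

7

Start in {q0}.
Read 'b': {q0} → {q3}.
Read 'a': {q3} → {q0, q1, q3, q4, q5}.
Read 'a': {q0, q1, q3, q4, q5} → {q0, q1, q3, q4, q5, q6}.
Read 'c': {q0, q1, q3, q4, q5, q6} → {q0, q1, q2, q3, q4, q5}.
Read 'c': {q0, q1, q2, q3, q4, q5} → {q0, q1, q2, q3, q4, q5}.
Read 'c': {q0, q1, q2, q3, q4, q5} → {q0, q1, q2, q3, q4, q5}.
Read 'a': {q0, q1, q2, q3, q4, q5} → {q0, q1, q3, q4, q5, q6}.
Read 'a': {q0, q1, q3, q4, q5, q6} → {q0, q1, q2, q3, q4, q5, q6}.
Read 'c': {q0, q1, q2, q3, q4, q5, q6} → {q0, q1, q2, q3, q4, q5}.
Read 'b': {q0, q1, q2, q3, q4, q5} → {q0, q1, q2, q3, q4, q5, q6}.
That set has 7 states.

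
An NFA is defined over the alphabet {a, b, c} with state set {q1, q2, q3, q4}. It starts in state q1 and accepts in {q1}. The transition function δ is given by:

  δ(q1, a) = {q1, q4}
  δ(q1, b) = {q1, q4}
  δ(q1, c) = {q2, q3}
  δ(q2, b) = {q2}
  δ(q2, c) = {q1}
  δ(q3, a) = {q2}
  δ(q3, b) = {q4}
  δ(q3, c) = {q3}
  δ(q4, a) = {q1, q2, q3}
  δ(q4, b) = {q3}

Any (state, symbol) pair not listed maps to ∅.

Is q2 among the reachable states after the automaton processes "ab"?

Start in {q1}.
Read 'a': q1→{q1, q4}; now {q1, q4}.
Read 'b': q1→{q1, q4}, q4→{q3}; now {q1, q3, q4}.
State q2 is not in {q1, q3, q4}.

No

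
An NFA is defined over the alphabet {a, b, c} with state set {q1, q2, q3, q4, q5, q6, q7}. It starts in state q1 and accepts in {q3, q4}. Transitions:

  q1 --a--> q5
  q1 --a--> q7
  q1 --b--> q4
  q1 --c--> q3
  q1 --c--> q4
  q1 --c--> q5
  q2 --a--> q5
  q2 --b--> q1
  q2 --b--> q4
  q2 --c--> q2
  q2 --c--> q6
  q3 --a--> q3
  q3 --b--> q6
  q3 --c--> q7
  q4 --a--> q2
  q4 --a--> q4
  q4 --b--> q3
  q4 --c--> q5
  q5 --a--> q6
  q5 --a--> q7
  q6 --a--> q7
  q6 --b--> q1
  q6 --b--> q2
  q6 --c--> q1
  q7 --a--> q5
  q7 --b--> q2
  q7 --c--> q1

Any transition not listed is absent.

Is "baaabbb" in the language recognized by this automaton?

Start in {q1}.
Read 'b': q1→{q4}; now {q4}.
Read 'a': q4→{q2, q4}; now {q2, q4}.
Read 'a': q2→{q5}, q4→{q2, q4}; now {q2, q4, q5}.
Read 'a': q2→{q5}, q4→{q2, q4}, q5→{q6, q7}; now {q2, q4, q5, q6, q7}.
Read 'b': q2→{q1, q4}, q4→{q3}, q5→∅, q6→{q1, q2}, q7→{q2}; now {q1, q2, q3, q4}.
Read 'b': q1→{q4}, q2→{q1, q4}, q3→{q6}, q4→{q3}; now {q1, q3, q4, q6}.
Read 'b': q1→{q4}, q3→{q6}, q4→{q3}, q6→{q1, q2}; now {q1, q2, q3, q4, q6}.
The final set {q1, q2, q3, q4, q6} contains the accepting states q3, q4.

Yes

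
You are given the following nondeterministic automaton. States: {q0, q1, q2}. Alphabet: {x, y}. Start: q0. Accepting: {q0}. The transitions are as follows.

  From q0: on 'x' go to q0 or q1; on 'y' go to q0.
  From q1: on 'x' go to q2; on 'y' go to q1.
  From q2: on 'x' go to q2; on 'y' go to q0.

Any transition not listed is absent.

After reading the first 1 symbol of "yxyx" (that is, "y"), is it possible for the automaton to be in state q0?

Start in {q0}.
Read 'y': q0→{q0}; now {q0}.
State q0 is in {q0}.

Yes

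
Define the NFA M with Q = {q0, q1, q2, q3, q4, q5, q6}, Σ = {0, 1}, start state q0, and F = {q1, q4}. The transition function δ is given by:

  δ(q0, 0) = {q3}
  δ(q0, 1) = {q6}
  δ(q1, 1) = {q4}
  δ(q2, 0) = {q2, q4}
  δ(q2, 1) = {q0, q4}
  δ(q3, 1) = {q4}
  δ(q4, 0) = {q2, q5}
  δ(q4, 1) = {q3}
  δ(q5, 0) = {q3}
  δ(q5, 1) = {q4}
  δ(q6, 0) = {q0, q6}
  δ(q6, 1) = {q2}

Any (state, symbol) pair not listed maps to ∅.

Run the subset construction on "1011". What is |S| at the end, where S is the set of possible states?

Start in {q0}.
Read '1': {q0} → {q6}.
Read '0': {q6} → {q0, q6}.
Read '1': {q0, q6} → {q2, q6}.
Read '1': {q2, q6} → {q0, q2, q4}.
That set has 3 states.

3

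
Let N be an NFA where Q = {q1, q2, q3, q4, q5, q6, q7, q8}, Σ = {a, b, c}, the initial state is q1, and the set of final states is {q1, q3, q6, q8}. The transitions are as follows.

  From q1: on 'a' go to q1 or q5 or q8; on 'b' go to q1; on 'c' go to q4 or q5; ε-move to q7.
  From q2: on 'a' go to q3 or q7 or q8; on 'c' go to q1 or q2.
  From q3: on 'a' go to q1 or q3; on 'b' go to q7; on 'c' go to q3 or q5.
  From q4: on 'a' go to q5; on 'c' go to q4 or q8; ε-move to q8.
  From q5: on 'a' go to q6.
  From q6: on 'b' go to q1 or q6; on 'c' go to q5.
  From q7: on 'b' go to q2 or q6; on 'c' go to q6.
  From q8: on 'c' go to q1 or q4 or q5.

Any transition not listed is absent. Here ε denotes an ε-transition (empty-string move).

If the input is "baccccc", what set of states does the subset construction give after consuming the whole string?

Start: ε-closure({q1}) = {q1, q7}.
Read 'b': q1→{q1}, q7→{q2, q6}; union {q1, q2, q6}; ε-closure = {q1, q2, q6, q7}.
Read 'a': q1→{q1, q5, q8}, q2→{q3, q7, q8}, q6→∅, q7→∅; now {q1, q3, q5, q7, q8}.
Read 'c': q1→{q4, q5}, q3→{q3, q5}, q5→∅, q7→{q6}, q8→{q1, q4, q5}; union {q1, q3, q4, q5, q6}; ε-closure = {q1, q3, q4, q5, q6, q7, q8}.
Read 'c': q1→{q4, q5}, q3→{q3, q5}, q4→{q4, q8}, q5→∅, q6→{q5}, q7→{q6}, q8→{q1, q4, q5}; union {q1, q3, q4, q5, q6, q8}; ε-closure = {q1, q3, q4, q5, q6, q7, q8}.
Read 'c': q1→{q4, q5}, q3→{q3, q5}, q4→{q4, q8}, q5→∅, q6→{q5}, q7→{q6}, q8→{q1, q4, q5}; union {q1, q3, q4, q5, q6, q8}; ε-closure = {q1, q3, q4, q5, q6, q7, q8}.
Read 'c': q1→{q4, q5}, q3→{q3, q5}, q4→{q4, q8}, q5→∅, q6→{q5}, q7→{q6}, q8→{q1, q4, q5}; union {q1, q3, q4, q5, q6, q8}; ε-closure = {q1, q3, q4, q5, q6, q7, q8}.
Read 'c': q1→{q4, q5}, q3→{q3, q5}, q4→{q4, q8}, q5→∅, q6→{q5}, q7→{q6}, q8→{q1, q4, q5}; union {q1, q3, q4, q5, q6, q8}; ε-closure = {q1, q3, q4, q5, q6, q7, q8}.

{q1, q3, q4, q5, q6, q7, q8}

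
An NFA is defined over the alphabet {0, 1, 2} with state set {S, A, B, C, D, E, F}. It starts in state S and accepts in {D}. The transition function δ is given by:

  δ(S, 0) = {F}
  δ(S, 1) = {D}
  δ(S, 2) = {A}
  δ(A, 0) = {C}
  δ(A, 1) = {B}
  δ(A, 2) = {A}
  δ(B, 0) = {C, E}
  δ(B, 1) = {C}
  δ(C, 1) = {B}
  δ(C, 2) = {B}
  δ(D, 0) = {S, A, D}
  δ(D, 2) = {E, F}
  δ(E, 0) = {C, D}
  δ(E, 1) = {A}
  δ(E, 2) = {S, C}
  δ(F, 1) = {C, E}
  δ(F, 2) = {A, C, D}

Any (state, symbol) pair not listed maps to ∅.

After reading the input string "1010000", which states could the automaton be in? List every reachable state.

Start in {S}.
Read '1': {S} → {D}.
Read '0': {D} → {S, A, D}.
Read '1': {S, A, D} → {B, D}.
Read '0': {B, D} → {S, A, C, D, E}.
Read '0': {S, A, C, D, E} → {S, A, C, D, F}.
Read '0': {S, A, C, D, F} → {S, A, C, D, F}.
Read '0': {S, A, C, D, F} → {S, A, C, D, F}.

{S, A, C, D, F}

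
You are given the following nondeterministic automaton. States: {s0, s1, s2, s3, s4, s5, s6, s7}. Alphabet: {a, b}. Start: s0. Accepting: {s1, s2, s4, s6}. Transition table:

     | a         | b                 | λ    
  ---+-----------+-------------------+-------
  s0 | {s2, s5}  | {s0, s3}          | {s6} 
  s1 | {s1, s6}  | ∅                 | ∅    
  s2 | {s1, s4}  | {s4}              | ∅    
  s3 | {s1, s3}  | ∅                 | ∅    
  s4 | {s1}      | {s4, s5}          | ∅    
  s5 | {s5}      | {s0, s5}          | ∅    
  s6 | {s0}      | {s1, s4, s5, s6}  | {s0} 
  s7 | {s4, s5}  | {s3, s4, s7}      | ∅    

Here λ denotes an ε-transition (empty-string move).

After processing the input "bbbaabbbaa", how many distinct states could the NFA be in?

7

Start: ε-closure({s0}) = {s0, s6}.
Read 'b': {s0, s6} → {s0, s1, s3, s4, s5, s6}.
Read 'b': {s0, s1, s3, s4, s5, s6} → {s0, s1, s3, s4, s5, s6}.
Read 'b': {s0, s1, s3, s4, s5, s6} → {s0, s1, s3, s4, s5, s6}.
Read 'a': {s0, s1, s3, s4, s5, s6} → {s0, s1, s2, s3, s5, s6}.
Read 'a': {s0, s1, s2, s3, s5, s6} → {s0, s1, s2, s3, s4, s5, s6}.
Read 'b': {s0, s1, s2, s3, s4, s5, s6} → {s0, s1, s3, s4, s5, s6}.
Read 'b': {s0, s1, s3, s4, s5, s6} → {s0, s1, s3, s4, s5, s6}.
Read 'b': {s0, s1, s3, s4, s5, s6} → {s0, s1, s3, s4, s5, s6}.
Read 'a': {s0, s1, s3, s4, s5, s6} → {s0, s1, s2, s3, s5, s6}.
Read 'a': {s0, s1, s2, s3, s5, s6} → {s0, s1, s2, s3, s4, s5, s6}.
That set has 7 states.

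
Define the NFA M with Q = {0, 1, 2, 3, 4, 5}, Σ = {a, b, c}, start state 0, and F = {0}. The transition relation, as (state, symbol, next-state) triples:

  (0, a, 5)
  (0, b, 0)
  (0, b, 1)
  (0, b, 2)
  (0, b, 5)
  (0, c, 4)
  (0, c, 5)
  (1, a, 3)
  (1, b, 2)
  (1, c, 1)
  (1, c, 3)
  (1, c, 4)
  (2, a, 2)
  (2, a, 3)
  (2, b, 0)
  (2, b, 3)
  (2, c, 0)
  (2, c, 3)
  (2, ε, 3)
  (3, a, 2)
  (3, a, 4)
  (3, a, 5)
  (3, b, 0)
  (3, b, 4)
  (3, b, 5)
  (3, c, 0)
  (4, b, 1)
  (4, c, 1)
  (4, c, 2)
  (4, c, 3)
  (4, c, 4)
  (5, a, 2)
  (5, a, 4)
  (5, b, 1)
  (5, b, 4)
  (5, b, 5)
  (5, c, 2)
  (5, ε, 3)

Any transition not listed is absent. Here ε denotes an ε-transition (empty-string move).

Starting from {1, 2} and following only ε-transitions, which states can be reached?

Begin with {1, 2}.
ε-move 2 → 3; add 3.

{1, 2, 3}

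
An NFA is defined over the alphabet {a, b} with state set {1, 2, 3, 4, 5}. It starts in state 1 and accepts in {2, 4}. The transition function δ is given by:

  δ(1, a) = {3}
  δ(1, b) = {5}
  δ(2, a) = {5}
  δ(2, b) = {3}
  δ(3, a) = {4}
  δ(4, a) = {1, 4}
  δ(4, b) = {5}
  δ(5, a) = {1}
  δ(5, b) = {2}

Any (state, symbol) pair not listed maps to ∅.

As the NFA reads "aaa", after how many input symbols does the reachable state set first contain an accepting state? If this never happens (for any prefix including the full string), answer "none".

2

Start in {1}.
Read 'a': {1} → {3}.
Read 'a': {3} → {4}.
None of the earlier sets intersect F, but {4} does.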